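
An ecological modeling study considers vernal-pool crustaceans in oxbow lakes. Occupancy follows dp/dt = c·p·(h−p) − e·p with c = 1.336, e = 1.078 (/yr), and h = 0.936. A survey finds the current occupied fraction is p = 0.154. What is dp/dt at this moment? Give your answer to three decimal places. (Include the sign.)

Colonization term: c·p·(h−p) = 1.336×0.154×0.7820 = 0.16089.
Extinction term: e·p = 0.16601.
dp/dt = 0.16089 − 0.16601 = -0.00512.

-0.005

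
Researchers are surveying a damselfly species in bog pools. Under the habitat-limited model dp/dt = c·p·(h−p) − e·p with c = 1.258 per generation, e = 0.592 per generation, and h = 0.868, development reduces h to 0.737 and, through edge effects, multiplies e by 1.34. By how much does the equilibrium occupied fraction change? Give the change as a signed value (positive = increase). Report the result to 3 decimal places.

-0.291

Before: p* = h − e/c = 0.868 − 0.592/1.258 = 0.868 − 0.4706 = 0.3974.
After: c = 1.258, e = 0.79328, h = 0.737; p* = 0.737 − 0.79328/1.258 = 0.1064.
Δp* = 0.1064 − 0.3974 = -0.2910.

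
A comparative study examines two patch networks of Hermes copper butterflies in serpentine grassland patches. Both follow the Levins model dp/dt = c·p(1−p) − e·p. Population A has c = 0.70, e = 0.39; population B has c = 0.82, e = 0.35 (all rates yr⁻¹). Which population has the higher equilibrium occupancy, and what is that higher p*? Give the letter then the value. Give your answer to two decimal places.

A: p*_A = 1 − 0.39/0.70 = 0.4429.
B: p*_B = 1 − 0.35/0.82 = 0.5732.
B is higher at 0.5732.

B, 0.57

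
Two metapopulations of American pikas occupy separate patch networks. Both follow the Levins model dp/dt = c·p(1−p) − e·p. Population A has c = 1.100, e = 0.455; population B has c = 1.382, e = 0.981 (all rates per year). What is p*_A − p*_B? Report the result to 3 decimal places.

A: p*_A = 1 − 0.455/1.100 = 0.5864.
B: p*_B = 1 − 0.981/1.382 = 0.2902.
p*_A − p*_B = 0.5864 − 0.2902 = 0.2962.

0.296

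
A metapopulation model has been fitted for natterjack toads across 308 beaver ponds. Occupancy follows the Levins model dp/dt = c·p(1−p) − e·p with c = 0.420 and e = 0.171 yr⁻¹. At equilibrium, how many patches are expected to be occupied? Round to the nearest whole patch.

183

p* = 1 − e/c = 1 − 0.171/0.420 = 0.5929.
Expected occupied patches = N × p* = 308 × 0.5929 = 182.60 ≈ 183.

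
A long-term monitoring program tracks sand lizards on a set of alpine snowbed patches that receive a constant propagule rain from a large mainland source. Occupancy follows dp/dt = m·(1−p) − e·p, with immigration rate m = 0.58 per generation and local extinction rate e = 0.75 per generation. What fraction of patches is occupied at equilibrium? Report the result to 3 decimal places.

Setting dp/dt = 0: m − m·p* = e·p*, so m = (m+e)·p*.
p* = m/(m+e) = 0.58/(0.58+0.75) = 0.58/1.3300 = 0.4361.

0.436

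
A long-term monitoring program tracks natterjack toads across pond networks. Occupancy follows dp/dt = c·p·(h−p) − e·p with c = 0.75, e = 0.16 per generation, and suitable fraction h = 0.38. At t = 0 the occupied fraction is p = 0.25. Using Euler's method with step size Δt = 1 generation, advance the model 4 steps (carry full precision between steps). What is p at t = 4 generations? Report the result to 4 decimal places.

0.2057

Update rule: p ← p + [c·p·(h−p) − e·p]·Δt with Δt = 1.
t = 1: p = 0.25000 + (-0.01562) = 0.23438
t = 2: p = 0.23438 + (-0.01190) = 0.22247
t = 3: p = 0.22247 + (-0.00931) = 0.21316
t = 4: p = 0.21316 + (-0.00743) = 0.20573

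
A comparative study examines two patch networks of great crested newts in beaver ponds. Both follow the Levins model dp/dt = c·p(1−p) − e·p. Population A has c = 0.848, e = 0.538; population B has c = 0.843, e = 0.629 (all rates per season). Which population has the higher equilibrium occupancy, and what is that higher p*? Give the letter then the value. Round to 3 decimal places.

A: p*_A = 1 − 0.538/0.848 = 0.3656.
B: p*_B = 1 − 0.629/0.843 = 0.2539.
A is higher at 0.3656.

A, 0.366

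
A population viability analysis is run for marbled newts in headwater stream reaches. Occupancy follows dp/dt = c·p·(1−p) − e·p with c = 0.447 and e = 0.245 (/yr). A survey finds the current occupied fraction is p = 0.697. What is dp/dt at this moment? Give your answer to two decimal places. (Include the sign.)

Colonization term: c·p·(1−p) = 0.447×0.697×0.3030 = 0.09440.
Extinction term: e·p = 0.17076.
dp/dt = 0.09440 − 0.17076 = -0.07636.

-0.08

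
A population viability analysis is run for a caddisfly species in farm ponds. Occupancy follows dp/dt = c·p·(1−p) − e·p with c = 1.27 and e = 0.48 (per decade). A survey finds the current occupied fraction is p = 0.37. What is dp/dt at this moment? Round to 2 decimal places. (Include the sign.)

0.12

Colonization term: c·p·(1−p) = 1.27×0.37×0.6300 = 0.29604.
Extinction term: e·p = 0.17760.
dp/dt = 0.29604 − 0.17760 = 0.11844.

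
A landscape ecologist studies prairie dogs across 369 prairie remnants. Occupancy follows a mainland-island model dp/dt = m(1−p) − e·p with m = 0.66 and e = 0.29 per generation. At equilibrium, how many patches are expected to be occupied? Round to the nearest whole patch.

256

p* = m/(m+e) = 0.66/0.9500 = 0.6947.
Expected occupied patches = N × p* = 369 × 0.6947 = 256.36 ≈ 256.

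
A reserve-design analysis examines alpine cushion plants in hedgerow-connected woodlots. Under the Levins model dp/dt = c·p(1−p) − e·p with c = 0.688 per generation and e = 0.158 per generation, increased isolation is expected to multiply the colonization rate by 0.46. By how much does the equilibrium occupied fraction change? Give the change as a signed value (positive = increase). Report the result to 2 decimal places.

-0.27

Before: p* = 1 − 0.158/0.688 = 0.7703.
After the change, c = 0.31648, e = 0.158, so p* = 1 − 0.158/0.31648 = 0.5008.
Δp* = 0.5008 − 0.7703 = -0.2696.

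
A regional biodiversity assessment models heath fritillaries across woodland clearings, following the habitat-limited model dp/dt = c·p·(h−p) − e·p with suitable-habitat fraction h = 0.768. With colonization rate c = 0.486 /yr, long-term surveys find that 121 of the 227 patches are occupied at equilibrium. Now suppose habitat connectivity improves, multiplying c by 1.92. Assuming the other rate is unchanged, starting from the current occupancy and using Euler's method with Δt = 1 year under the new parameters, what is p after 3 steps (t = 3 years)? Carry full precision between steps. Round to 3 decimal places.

Observed p* = 121/227 = 0.53304.
Balance c(h−p*) = e gives e = 0.486×(0.768 − 0.53304) = 0.11419.
Starting from p₀ = 0.53304; update p ← p + (dp/dt)·Δt with the new parameters.
step 1: Δp = +0.05600, p = 0.58904
step 2: Δp = +0.03110, p = 0.62014
step 3: Δp = +0.01475, p = 0.63489

0.635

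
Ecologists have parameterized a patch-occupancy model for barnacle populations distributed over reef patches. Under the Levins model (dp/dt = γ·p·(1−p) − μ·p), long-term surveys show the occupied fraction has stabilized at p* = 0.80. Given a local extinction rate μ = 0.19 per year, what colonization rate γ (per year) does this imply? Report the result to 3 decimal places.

0.950

At equilibrium γ(1−p*) = μ, so γ = μ/(1−p*).
γ = 0.19/(1 − 0.80) = 0.19/0.2000 = 0.9500.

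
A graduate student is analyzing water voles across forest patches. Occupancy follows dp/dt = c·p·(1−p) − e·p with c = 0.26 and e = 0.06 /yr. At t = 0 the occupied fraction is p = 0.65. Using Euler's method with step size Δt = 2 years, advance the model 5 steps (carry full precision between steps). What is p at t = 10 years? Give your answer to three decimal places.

0.757

Update rule: p ← p + [c·p·(1−p) − e·p]·Δt with Δt = 2.
step 1: Δp = +0.04030, p = 0.69030
step 2: Δp = +0.02833, p = 0.71863
step 3: Δp = +0.01891, p = 0.73754
step 4: Δp = +0.01215, p = 0.74969
step 5: Δp = +0.00762, p = 0.75731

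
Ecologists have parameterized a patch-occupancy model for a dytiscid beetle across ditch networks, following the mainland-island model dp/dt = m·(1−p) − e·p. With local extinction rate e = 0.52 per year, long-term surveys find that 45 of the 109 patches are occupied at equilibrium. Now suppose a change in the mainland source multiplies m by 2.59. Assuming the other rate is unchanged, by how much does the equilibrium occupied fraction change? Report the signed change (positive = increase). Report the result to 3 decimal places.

0.233

Observed p* = 45/109 = 0.41284.
Balance m(1−p*) = e·p* gives m = e·p*/(1−p*) = 0.52×0.41284/0.58716 = 0.36562.
New p* = m/(m+e) = 0.94696/(0.94696+0.52000) = 0.64553.
Δp* = 0.64553 − 0.41284 = +0.23269.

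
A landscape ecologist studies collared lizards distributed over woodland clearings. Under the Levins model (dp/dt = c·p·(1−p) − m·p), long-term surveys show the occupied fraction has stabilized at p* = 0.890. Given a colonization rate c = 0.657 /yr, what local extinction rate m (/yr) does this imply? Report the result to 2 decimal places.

0.07

At equilibrium c(1−p*) = m.
m = 0.657 × (1 − 0.890) = 0.657 × 0.1100 = 0.0723.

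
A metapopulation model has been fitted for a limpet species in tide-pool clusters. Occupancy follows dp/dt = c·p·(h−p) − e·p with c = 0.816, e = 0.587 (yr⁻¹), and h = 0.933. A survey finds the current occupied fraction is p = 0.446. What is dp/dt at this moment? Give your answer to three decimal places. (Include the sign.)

-0.085

Colonization term: c·p·(h−p) = 0.816×0.446×0.4870 = 0.17724.
Extinction term: e·p = 0.26180.
dp/dt = 0.17724 − 0.26180 = -0.08457.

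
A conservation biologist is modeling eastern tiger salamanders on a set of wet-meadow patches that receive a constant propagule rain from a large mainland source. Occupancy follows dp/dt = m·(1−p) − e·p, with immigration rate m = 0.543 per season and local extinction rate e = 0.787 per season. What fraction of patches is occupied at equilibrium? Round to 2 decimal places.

At equilibrium the propagule rain into empty patches balances local extinction: m(1−p*) = e·p*.
p* = m/(m+e) = 0.543/(0.543+0.787) = 0.543/1.3300 = 0.4083.

0.41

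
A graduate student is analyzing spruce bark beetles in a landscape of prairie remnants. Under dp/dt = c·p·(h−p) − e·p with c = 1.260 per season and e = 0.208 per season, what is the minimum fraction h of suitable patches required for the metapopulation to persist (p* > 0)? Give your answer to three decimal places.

0.165

p* = h − e/c is positive only when h > e/c.
h_min = e/c = 0.208/1.260 = 0.1651.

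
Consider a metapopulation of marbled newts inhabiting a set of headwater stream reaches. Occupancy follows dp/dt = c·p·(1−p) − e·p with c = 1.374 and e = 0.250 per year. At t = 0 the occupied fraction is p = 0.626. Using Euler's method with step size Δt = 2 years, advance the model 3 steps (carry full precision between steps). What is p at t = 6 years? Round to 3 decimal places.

0.960

Update rule: p ← p + [c·p·(1−p) − e·p]·Δt with Δt = 2.
  1  |  dp/dt·Δt = +0.330373  |  p_1 = 0.956373
  2  |  dp/dt·Δt = -0.363529  |  p_2 = 0.592844
  3  |  dp/dt·Δt = +0.366891  |  p_3 = 0.959734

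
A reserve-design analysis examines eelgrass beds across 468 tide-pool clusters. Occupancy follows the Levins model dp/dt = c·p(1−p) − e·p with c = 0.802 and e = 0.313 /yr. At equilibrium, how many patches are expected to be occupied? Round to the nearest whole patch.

p* = 1 − e/c = 1 − 0.313/0.802 = 0.6097.
Expected occupied patches = N × p* = 468 × 0.6097 = 285.35 ≈ 285.

285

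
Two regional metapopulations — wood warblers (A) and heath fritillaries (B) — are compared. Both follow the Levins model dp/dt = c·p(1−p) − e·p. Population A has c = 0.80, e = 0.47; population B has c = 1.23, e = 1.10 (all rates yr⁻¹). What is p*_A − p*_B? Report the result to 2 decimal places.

0.31

A: p*_A = 1 − 0.47/0.80 = 0.4125.
B: p*_B = 1 − 1.10/1.23 = 0.1057.
p*_A − p*_B = 0.4125 − 0.1057 = 0.3068.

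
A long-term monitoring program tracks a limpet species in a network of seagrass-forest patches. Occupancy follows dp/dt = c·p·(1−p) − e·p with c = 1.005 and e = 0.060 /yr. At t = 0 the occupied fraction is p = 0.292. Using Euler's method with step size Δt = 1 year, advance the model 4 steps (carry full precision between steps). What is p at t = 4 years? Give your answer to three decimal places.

Update rule: p ← p + [c·p·(1−p) − e·p]·Δt with Δt = 1.
step 1: Δp = +0.19025, p = 0.48225
step 2: Δp = +0.22200, p = 0.70425
step 3: Δp = +0.16707, p = 0.87132
step 4: Δp = +0.06041, p = 0.93172

0.932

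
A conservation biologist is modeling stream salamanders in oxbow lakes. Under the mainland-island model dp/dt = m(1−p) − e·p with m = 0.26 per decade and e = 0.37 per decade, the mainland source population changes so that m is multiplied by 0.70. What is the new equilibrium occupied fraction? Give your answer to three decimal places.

Before: p* = 0.26/(0.26+0.37) = 0.4127.
After: m = 0.182, e = 0.37; p* = 0.182/0.5520 = 0.3297.

0.330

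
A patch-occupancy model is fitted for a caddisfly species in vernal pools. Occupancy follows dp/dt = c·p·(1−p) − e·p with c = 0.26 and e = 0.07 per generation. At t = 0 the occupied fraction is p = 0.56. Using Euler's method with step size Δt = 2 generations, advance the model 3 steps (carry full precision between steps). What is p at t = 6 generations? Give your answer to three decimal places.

Update rule: p ← p + [c·p·(1−p) − e·p]·Δt with Δt = 2.
  1  |  dp/dt·Δt = +0.049728  |  p_1 = 0.609728
  2  |  dp/dt·Δt = +0.038377  |  p_2 = 0.648105
  3  |  dp/dt·Δt = +0.027859  |  p_3 = 0.675964

0.676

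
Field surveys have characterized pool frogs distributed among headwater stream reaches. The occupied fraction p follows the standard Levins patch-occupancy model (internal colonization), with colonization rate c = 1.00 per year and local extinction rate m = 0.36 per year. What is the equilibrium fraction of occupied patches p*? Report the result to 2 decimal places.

0.64

At equilibrium, colonization balances extinction: c·p*·(1−p*) = m·p*.
So p* = 1 − m/c = 1 − 0.36/1.00 = 1 − 0.3600 = 0.6400.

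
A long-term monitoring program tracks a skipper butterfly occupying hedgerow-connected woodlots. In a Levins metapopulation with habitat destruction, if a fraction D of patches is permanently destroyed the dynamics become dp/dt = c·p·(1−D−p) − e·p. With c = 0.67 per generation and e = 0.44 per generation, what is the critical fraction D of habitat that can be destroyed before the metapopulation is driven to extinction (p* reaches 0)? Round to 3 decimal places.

The nontrivial equilibrium is p* = (1−D) − e/c; extinction occurs when this hits zero.
So D_crit = 1 − e/c = 1 − 0.44/0.67 = 1 − 0.6567 = 0.3433.
Note this equals the original equilibrium occupancy — the Levins extinction-debt result.

0.343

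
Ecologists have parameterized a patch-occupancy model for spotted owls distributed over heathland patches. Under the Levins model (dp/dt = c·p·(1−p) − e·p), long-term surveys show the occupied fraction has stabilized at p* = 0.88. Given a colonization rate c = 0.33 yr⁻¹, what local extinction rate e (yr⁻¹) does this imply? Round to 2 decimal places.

At equilibrium c(1−p*) = e.
e = 0.33 × (1 − 0.88) = 0.33 × 0.1200 = 0.0396.

0.04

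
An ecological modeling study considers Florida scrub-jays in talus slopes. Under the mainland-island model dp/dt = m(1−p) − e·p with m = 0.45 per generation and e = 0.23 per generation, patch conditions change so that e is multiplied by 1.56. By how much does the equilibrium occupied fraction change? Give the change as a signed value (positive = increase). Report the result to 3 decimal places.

-0.105

Before: p* = 0.45/(0.45+0.23) = 0.6618.
After: m = 0.45, e = 0.3588; p* = 0.45/0.8088 = 0.5564.
Δp* = 0.5564 − 0.6618 = -0.1054.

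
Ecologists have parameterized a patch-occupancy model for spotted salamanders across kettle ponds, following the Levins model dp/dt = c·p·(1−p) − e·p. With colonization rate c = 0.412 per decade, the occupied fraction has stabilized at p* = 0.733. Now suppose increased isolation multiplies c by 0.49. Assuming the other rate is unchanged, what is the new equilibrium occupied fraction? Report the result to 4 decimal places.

Balance c(1−p*) = e gives e = 0.412×(1 − 0.73300) = 0.11000.
New p* = 1 − e/c = 1 − 0.11000/0.20188 = 0.45512.

0.4551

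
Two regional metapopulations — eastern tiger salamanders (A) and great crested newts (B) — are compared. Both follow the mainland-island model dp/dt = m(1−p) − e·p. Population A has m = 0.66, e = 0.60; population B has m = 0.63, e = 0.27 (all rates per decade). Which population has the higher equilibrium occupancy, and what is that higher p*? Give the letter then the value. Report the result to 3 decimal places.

B, 0.700

A: p*_A = m/(m+e) = 0.66/1.2600 = 0.5238.
B: p*_B = 0.63/0.9000 = 0.7000.
B is higher at 0.7000.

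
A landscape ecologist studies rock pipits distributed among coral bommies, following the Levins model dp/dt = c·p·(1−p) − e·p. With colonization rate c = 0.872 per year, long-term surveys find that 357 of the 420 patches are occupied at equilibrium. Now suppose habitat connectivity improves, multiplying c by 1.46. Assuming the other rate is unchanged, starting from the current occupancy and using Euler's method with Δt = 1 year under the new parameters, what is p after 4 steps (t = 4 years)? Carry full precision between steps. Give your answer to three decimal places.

Observed p* = 357/420 = 0.85000.
Balance c(1−p*) = e gives e = 0.872×(1 − 0.85000) = 0.13080.
Starting from p₀ = 0.85000; update p ← p + (dp/dt)·Δt with the new parameters.
  1  |  dp/dt·Δt = +0.051143  |  p_1 = 0.901143
  2  |  dp/dt·Δt = -0.004454  |  p_2 = 0.896689
  3  |  dp/dt·Δt = +0.000653  |  p_3 = 0.897341
  4  |  dp/dt·Δt = -0.000092  |  p_4 = 0.897249

0.897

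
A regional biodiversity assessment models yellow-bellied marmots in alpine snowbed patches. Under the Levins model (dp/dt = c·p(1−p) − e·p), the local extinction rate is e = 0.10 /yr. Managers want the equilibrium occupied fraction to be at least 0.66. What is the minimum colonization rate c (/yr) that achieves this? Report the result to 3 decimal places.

p* = 1 − e/c ≥ 0.66 requires e/c ≤ 0.3400, i.e. c ≥ e/0.3400.
c_min = 0.10/0.3400 = 0.2941.

0.294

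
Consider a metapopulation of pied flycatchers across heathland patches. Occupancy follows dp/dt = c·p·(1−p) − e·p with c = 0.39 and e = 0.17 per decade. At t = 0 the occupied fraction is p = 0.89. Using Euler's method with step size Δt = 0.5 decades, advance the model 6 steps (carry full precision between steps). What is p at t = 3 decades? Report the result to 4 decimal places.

Update rule: p ← p + [c·p·(1−p) − e·p]·Δt with Δt = 0.5.
t = 0.5: p = 0.89000 + (-0.05656) = 0.83344
t = 1: p = 0.83344 + (-0.04377) = 0.78967
t = 1.5: p = 0.78967 + (-0.03473) = 0.75493
t = 2: p = 0.75493 + (-0.02809) = 0.72684
t = 2.5: p = 0.72684 + (-0.02307) = 0.70378
t = 3: p = 0.70378 + (-0.01917) = 0.68461

0.6846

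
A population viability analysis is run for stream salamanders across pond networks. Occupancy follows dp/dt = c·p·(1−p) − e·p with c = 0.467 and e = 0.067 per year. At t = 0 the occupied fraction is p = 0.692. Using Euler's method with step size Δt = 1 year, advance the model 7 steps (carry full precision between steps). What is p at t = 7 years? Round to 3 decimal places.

Update rule: p ← p + [c·p·(1−p) − e·p]·Δt with Δt = 1.
  1  |  dp/dt·Δt = +0.053171  |  p_1 = 0.745171
  2  |  dp/dt·Δt = +0.038753  |  p_2 = 0.783923
  3  |  dp/dt·Δt = +0.026581  |  p_3 = 0.810504
  4  |  dp/dt·Δt = +0.017421  |  p_4 = 0.827926
  5  |  dp/dt·Δt = +0.011060  |  p_5 = 0.838986
  6  |  dp/dt·Δt = +0.006874  |  p_6 = 0.845860
  7  |  dp/dt·Δt = +0.004215  |  p_7 = 0.850075

0.850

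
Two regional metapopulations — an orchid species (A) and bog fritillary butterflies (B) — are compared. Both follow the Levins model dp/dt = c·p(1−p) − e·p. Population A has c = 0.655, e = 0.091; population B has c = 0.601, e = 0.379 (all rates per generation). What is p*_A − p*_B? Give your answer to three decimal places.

A: p*_A = 1 − 0.091/0.655 = 0.8611.
B: p*_B = 1 − 0.379/0.601 = 0.3694.
p*_A − p*_B = 0.8611 − 0.3694 = 0.4917.

0.492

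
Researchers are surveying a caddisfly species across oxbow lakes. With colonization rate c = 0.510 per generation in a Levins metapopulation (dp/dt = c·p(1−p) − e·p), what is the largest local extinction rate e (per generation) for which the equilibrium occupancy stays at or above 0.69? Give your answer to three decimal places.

1 − e/c ≥ 0.69 ⇒ e ≤ c(1 − 0.69) = 0.510 × 0.3100.
e_max = 0.1581.

0.158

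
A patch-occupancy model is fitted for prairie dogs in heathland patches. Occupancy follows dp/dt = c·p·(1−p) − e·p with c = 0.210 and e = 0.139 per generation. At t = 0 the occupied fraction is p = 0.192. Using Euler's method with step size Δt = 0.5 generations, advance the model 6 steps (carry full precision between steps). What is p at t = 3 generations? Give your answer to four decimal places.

Update rule: p ← p + [c·p·(1−p) − e·p]·Δt with Δt = 0.5.
p: 0.19200 → 0.19495  (Δp = +0.00295)
p: 0.19495 → 0.19788  (Δp = +0.00293)
p: 0.19788 → 0.20079  (Δp = +0.00291)
p: 0.20079 → 0.20368  (Δp = +0.00289)
p: 0.20368 → 0.20656  (Δp = +0.00287)
p: 0.20656 → 0.20941  (Δp = +0.00285)

0.2094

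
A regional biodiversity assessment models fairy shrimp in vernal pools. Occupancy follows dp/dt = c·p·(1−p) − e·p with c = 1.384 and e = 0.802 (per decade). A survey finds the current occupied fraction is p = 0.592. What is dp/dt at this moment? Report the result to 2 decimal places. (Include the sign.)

Colonization term: c·p·(1−p) = 1.384×0.592×0.4080 = 0.33429.
Extinction term: e·p = 0.47478.
dp/dt = 0.33429 − 0.47478 = -0.14050.

-0.14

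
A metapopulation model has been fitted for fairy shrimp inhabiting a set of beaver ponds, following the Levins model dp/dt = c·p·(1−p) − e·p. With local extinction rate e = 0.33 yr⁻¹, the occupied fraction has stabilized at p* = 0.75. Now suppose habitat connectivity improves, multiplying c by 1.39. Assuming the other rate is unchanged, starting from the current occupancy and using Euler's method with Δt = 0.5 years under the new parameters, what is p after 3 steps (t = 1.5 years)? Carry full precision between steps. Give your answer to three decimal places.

0.819

Balance c(1−p*) = e gives c = e/(1 − 0.75000) = 0.33/0.25000 = 1.32000.
Starting from p₀ = 0.75000; update p ← p + (dp/dt)·Δt with the new parameters.
t = 0.5: p = 0.75000 + (+0.04826) = 0.79826
t = 1: p = 0.79826 + (+0.01602) = 0.81429
t = 1.5: p = 0.81429 + (+0.00438) = 0.81866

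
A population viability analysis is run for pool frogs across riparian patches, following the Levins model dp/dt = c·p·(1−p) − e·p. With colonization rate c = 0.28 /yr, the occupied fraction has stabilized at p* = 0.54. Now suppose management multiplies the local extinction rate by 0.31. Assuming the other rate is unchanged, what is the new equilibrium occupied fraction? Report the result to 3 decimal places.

0.857

Balance c(1−p*) = e gives e = 0.28×(1 − 0.54000) = 0.12880.
New p* = 1 − e/c = 1 − 0.03993/0.28000 = 0.85739.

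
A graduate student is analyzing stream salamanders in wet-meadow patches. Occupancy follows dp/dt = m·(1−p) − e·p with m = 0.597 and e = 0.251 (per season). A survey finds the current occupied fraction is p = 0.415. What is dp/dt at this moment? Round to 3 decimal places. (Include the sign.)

0.245

Colonization term: m·(1−p) = 0.597×0.5850 = 0.34924.
Extinction term: e·p = 0.10416.
dp/dt = 0.34924 − 0.10416 = 0.24508.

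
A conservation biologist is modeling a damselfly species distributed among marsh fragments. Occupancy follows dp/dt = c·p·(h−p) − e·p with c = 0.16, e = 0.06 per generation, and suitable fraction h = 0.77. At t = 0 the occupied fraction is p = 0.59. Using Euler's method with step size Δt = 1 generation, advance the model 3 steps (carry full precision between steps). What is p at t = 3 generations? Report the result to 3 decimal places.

0.541

Update rule: p ← p + [c·p·(h−p) − e·p]·Δt with Δt = 1.
t = 1: p = 0.59000 + (-0.01841) = 0.57159
t = 2: p = 0.57159 + (-0.01615) = 0.55544
t = 3: p = 0.55544 + (-0.01426) = 0.54118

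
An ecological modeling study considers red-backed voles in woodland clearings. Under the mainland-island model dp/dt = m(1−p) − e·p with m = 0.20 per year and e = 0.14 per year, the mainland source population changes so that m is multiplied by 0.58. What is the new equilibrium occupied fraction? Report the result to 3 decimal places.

0.453

Before: p* = 0.20/(0.20+0.14) = 0.5882.
After: m = 0.116, e = 0.14; p* = 0.116/0.2560 = 0.4531.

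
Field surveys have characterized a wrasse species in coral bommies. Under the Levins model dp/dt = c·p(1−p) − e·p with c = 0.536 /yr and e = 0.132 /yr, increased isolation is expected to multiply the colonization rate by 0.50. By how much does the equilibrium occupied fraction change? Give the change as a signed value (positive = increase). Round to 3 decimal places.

-0.246

Before: p* = 1 − 0.132/0.536 = 0.7537.
After the change, c = 0.268, e = 0.132, so p* = 1 − 0.132/0.268 = 0.5075.
Δp* = 0.5075 − 0.7537 = -0.2463.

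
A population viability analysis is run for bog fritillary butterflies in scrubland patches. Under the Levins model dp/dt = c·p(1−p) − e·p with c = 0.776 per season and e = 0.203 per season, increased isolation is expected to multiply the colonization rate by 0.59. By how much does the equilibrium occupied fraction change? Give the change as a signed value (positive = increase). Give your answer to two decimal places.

-0.18

Before: p* = 1 − 0.203/0.776 = 0.7384.
After the change, c = 0.45784, e = 0.203, so p* = 1 − 0.203/0.45784 = 0.5566.
Δp* = 0.5566 − 0.7384 = -0.1818.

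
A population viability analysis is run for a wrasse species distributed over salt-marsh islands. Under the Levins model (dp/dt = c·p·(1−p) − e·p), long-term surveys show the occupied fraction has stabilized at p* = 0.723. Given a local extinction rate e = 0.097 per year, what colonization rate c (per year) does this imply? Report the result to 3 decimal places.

At equilibrium c(1−p*) = e, so c = e/(1−p*).
c = 0.097/(1 − 0.723) = 0.097/0.2770 = 0.3502.

0.350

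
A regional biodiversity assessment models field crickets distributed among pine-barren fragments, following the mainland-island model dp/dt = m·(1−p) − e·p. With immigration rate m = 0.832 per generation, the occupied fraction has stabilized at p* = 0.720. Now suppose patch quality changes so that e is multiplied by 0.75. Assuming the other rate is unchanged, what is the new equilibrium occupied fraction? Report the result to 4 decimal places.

Balance m(1−p*) = e·p* gives e = m(1−p*)/p* = 0.832×0.28000/0.72000 = 0.32356.
New p* = m/(m+e) = 0.83200/(0.83200+0.24267) = 0.77419.

0.7742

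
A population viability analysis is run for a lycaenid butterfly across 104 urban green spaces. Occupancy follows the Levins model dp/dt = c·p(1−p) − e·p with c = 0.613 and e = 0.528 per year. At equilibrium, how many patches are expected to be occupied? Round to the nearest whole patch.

14

p* = 1 − e/c = 1 − 0.528/0.613 = 0.1387.
Expected occupied patches = N × p* = 104 × 0.1387 = 14.42 ≈ 14.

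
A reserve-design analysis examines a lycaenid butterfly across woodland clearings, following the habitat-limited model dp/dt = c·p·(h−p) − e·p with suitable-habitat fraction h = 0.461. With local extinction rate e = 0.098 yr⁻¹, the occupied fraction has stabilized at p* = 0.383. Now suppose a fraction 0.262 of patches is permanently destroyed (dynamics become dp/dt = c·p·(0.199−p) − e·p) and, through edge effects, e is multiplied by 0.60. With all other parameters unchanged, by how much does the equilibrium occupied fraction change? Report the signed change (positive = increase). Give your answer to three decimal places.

Balance c(h−p*) = e gives c = e/(0.461 − 0.38300) = 0.098/0.07800 = 1.25641.
New p* = 0.199 − e/c = 0.199 − 0.05880/1.25641 = 0.15220.
Δp* = 0.15220 − 0.38300 = -0.23080.

-0.231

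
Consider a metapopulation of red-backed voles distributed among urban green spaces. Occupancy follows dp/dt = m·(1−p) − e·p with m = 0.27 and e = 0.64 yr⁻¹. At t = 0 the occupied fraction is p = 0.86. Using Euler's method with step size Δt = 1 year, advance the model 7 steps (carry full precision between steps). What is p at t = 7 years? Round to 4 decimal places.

0.2967

Update rule: p ← p + [m·(1−p) − e·p]·Δt with Δt = 1.
step 1: Δp = -0.51260, p = 0.34740
step 2: Δp = -0.04613, p = 0.30127
step 3: Δp = -0.00415, p = 0.29711
step 4: Δp = -0.00037, p = 0.29674
step 5: Δp = -0.00003, p = 0.29671
step 6: Δp = -0.00000, p = 0.29670
step 7: Δp = -0.00000, p = 0.29670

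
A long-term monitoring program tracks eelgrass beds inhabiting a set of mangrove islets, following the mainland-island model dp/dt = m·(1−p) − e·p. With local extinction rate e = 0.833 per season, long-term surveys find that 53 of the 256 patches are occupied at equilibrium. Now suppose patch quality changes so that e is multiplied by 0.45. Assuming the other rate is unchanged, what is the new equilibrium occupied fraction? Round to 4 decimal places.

0.3672

Observed p* = 53/256 = 0.20703.
Balance m(1−p*) = e·p* gives m = e·p*/(1−p*) = 0.833×0.20703/0.79297 = 0.21748.
New p* = m/(m+e) = 0.21748/(0.21748+0.37485) = 0.36716.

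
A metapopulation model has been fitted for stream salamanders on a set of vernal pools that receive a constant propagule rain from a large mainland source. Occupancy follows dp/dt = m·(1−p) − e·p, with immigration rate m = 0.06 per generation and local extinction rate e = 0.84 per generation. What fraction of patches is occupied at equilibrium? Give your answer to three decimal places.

Setting dp/dt = 0: m − m·p* = e·p*, so m = (m+e)·p*.
p* = m/(m+e) = 0.06/(0.06+0.84) = 0.06/0.9000 = 0.0667.

0.067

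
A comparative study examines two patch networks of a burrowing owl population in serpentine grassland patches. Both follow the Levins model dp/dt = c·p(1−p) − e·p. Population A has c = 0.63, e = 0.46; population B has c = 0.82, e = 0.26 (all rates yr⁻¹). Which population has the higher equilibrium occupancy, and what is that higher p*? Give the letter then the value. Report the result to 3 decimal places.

A: p*_A = 1 − 0.46/0.63 = 0.2698.
B: p*_B = 1 − 0.26/0.82 = 0.6829.
B is higher at 0.6829.

B, 0.683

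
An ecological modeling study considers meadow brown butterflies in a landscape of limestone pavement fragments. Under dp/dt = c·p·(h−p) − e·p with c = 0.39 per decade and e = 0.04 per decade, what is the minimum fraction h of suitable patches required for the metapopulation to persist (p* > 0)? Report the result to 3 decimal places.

0.103

p* = h − e/c is positive only when h > e/c.
h_min = e/c = 0.04/0.39 = 0.1026.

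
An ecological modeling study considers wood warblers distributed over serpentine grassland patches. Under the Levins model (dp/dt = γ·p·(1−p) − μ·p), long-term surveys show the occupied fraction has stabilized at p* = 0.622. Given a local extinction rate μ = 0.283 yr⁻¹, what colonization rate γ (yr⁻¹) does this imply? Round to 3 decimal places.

0.749

At equilibrium γ(1−p*) = μ, so γ = μ/(1−p*).
γ = 0.283/(1 − 0.622) = 0.283/0.3780 = 0.7487.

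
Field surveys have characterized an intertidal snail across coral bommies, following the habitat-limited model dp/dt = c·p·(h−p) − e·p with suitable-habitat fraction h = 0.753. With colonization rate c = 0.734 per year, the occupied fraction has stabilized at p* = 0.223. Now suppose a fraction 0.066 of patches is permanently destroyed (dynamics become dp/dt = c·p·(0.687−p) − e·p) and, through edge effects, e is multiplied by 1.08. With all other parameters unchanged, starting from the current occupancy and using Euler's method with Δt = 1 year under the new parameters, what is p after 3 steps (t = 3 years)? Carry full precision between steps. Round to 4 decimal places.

0.1808

Balance c(h−p*) = e gives e = 0.734×(0.753 − 0.22300) = 0.38902.
Starting from p₀ = 0.22300; update p ← p + (dp/dt)·Δt with the new parameters.
step 1: Δp = -0.01774, p = 0.20526
step 2: Δp = -0.01366, p = 0.19160
step 3: Δp = -0.01083, p = 0.18077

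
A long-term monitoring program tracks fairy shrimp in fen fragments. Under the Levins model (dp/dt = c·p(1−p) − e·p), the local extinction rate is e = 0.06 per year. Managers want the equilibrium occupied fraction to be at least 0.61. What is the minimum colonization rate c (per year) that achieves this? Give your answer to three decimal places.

0.154

p* = 1 − e/c ≥ 0.61 requires e/c ≤ 0.3900, i.e. c ≥ e/0.3900.
c_min = 0.06/0.3900 = 0.1538.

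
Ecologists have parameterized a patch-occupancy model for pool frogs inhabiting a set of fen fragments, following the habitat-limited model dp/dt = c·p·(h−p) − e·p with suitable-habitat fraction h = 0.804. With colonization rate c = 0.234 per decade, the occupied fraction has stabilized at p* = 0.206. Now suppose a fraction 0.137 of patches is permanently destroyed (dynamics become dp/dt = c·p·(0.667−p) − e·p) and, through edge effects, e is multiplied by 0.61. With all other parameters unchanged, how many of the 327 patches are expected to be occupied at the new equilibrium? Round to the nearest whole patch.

99

Balance c(h−p*) = e gives e = 0.234×(0.804 − 0.20600) = 0.13993.
New p* = 0.667 − e/c = 0.667 − 0.08536/0.23400 = 0.30221.
Expected occupied = 327 × 0.30221 = 98.82 ≈ 99.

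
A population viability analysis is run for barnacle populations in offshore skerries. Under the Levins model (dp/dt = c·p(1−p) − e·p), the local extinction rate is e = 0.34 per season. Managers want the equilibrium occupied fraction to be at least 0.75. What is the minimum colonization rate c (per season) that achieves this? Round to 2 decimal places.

1.36

p* = 1 − e/c ≥ 0.75 requires e/c ≤ 0.2500, i.e. c ≥ e/0.2500.
c_min = 0.34/0.2500 = 1.3600.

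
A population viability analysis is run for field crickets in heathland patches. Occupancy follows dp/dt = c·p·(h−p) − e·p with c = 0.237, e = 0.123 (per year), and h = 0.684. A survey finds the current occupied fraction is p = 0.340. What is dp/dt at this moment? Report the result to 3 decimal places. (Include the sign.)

Colonization term: c·p·(h−p) = 0.237×0.340×0.3440 = 0.02772.
Extinction term: e·p = 0.04182.
dp/dt = 0.02772 − 0.04182 = -0.01410.

-0.014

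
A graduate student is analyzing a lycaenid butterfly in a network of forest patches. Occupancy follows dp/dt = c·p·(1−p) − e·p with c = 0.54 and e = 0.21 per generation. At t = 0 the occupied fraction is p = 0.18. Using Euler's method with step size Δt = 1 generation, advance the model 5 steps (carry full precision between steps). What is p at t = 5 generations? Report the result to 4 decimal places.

0.4168

Update rule: p ← p + [c·p·(1−p) − e·p]·Δt with Δt = 1.
t = 1: p = 0.18000 + (+0.04190) = 0.22190
t = 2: p = 0.22190 + (+0.04664) = 0.26854
t = 3: p = 0.26854 + (+0.04968) = 0.31822
t = 4: p = 0.31822 + (+0.05033) = 0.36855
t = 5: p = 0.36855 + (+0.04827) = 0.41682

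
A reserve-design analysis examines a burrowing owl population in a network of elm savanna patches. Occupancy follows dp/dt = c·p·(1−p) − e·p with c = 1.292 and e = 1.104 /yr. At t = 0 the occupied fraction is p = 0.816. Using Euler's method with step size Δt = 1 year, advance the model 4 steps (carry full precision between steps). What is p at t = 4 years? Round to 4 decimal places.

Update rule: p ← p + [c·p·(1−p) − e·p]·Δt with Δt = 1.
t = 1: p = 0.81600 + (-0.70688) = 0.10912
t = 2: p = 0.10912 + (+0.00513) = 0.11425
t = 3: p = 0.11425 + (+0.00461) = 0.11887
t = 4: p = 0.11887 + (+0.00409) = 0.12296

0.1230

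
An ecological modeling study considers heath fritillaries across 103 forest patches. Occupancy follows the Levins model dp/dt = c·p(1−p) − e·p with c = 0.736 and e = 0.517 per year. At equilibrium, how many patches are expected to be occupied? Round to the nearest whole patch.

31

p* = 1 − e/c = 1 − 0.517/0.736 = 0.2976.
Expected occupied patches = N × p* = 103 × 0.2976 = 30.65 ≈ 31.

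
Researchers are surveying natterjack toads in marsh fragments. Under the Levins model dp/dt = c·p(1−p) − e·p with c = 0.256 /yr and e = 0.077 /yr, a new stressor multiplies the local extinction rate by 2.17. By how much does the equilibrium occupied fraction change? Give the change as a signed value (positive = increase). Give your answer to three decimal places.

-0.352

Before: p* = 1 − 0.077/0.256 = 0.6992.
After the change, c = 0.256, e = 0.16709, so p* = 1 − 0.16709/0.256 = 0.3473.
Δp* = 0.3473 − 0.6992 = -0.3519.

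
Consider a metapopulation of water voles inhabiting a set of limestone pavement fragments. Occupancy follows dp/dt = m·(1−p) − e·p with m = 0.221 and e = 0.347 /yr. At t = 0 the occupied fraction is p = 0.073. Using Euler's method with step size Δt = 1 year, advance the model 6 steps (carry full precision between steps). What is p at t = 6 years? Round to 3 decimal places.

Update rule: p ← p + [m·(1−p) − e·p]·Δt with Δt = 1.
p: 0.07300 → 0.25254  (Δp = +0.17954)
p: 0.25254 → 0.33010  (Δp = +0.07756)
p: 0.33010 → 0.36360  (Δp = +0.03351)
p: 0.36360 → 0.37808  (Δp = +0.01447)
p: 0.37808 → 0.38433  (Δp = +0.00625)
p: 0.38433 → 0.38703  (Δp = +0.00270)

0.387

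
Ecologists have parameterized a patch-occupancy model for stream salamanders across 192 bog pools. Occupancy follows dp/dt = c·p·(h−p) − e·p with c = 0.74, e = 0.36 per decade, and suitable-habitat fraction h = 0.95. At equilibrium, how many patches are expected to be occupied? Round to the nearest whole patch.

89

p* = h − e/c = 0.95 − 0.4865 = 0.4635.
Expected occupied patches = N × p* = 192 × 0.4635 = 88.99 ≈ 89.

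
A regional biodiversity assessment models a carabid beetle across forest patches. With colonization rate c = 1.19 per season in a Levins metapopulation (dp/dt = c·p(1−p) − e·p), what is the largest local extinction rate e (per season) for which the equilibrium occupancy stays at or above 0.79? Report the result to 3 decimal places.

0.250

1 − e/c ≥ 0.79 ⇒ e ≤ c(1 − 0.79) = 1.19 × 0.2100.
e_max = 0.2499.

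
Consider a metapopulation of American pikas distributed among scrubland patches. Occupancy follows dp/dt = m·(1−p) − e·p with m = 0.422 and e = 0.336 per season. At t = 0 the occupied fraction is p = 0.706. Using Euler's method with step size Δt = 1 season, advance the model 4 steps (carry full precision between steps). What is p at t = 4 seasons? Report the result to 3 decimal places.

Update rule: p ← p + [m·(1−p) − e·p]·Δt with Δt = 1.
t = 1: p = 0.70600 + (-0.11315) = 0.59285
t = 2: p = 0.59285 + (-0.02738) = 0.56547
t = 3: p = 0.56547 + (-0.00663) = 0.55884
t = 4: p = 0.55884 + (-0.00160) = 0.55724

0.557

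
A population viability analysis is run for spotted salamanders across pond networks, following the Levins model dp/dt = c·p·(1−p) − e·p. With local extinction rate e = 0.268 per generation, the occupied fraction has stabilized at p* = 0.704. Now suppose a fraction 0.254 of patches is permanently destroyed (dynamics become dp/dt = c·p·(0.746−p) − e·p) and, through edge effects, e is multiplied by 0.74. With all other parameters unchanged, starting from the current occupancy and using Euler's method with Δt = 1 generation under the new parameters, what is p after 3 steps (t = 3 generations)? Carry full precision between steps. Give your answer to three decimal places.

Balance c(1−p*) = e gives c = e/(1 − 0.70400) = 0.268/0.29600 = 0.90541.
Starting from p₀ = 0.70400; update p ← p + (dp/dt)·Δt with the new parameters.
step 1: Δp = -0.11285, p = 0.59115
step 2: Δp = -0.03436, p = 0.55680
step 3: Δp = -0.01504, p = 0.54175

0.542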